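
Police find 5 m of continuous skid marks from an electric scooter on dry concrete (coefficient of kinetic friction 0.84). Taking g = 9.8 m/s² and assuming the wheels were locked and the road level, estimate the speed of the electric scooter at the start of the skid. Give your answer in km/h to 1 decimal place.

Deceleration a = μg = 0.84 × 9.8 = 8.232 m/s².
v = √(2a·d) = √(2 × 8.232 × 5) = √82.320 = 9.0730 m/s.
= 9.0730 × 3.6 = 32.663 km/h.

Initial speed ≈ 32.7 km/h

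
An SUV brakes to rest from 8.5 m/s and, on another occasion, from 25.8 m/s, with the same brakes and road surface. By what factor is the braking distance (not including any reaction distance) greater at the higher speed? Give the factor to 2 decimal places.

Braking distance d = v²/(2a), so with a fixed, d ∝ v².
Factor = (25.8/8.5)² = 3.0353² = 9.2130.

Factor ≈ 9.21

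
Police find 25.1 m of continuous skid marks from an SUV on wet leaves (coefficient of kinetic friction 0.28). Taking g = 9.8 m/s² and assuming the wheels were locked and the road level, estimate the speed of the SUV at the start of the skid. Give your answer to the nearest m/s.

Deceleration a = μg = 0.28 × 9.8 = 2.744 m/s².
v = √(2a·d) = √(2 × 2.744 × 25.1) = √137.749 = 11.7367 m/s.

Initial speed ≈ 12 m/s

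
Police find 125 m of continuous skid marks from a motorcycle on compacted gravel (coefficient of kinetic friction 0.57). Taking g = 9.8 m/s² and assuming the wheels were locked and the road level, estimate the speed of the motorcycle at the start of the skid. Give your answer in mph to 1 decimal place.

Deceleration a = μg = 0.57 × 9.8 = 5.586 m/s².
v = √(2a·d) = √(2 × 5.586 × 125) = √1396.500 = 37.3698 m/s.
= 37.3698 ÷ 0.44704 = 83.594 mph.

Initial speed ≈ 83.6 mph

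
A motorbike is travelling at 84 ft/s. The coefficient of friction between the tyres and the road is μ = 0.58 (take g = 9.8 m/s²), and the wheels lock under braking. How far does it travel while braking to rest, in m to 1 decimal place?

84 ft/s × 0.3048 = 25.6032 m/s.
a = μg = 0.58 × 9.8 = 5.684 m/s².
Braking distance = v²/(2a) = 25.6032² / (2 × 5.684) = 655.524 / 11.368 = 57.664 m.

Braking distance ≈ 57.7 m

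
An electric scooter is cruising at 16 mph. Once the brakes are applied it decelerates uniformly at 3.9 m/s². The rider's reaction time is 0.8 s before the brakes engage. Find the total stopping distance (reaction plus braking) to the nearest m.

16 mph × 0.44704 = 7.1526 m/s.
Reaction distance = v·t_r = 7.1526 × 0.8 = 5.722 m.
Braking distance = v²/(2a) = 7.1526² / (2 × 3.900) = 51.160 / 7.800 = 6.559 m.
Total = 5.722 + 6.559 = 12.281 m.

Total stopping distance ≈ 12 m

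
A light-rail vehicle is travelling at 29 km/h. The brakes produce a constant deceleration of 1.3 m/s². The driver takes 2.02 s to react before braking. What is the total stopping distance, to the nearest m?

29 km/h ÷ 3.6 = 8.0556 m/s.
Reaction distance = v·t_r = 8.0556 × 2.02 = 16.272 m.
Braking distance = v²/(2a) = 8.0556² / (2 × 1.300) = 64.893 / 2.600 = 24.959 m.
Total = 16.272 + 24.959 = 41.231 m.

Total stopping distance ≈ 41 m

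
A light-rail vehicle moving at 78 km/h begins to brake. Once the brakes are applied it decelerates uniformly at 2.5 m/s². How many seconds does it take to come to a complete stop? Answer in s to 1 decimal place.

78 km/h ÷ 3.6 = 21.6667 m/s.
Braking time = v/a = 21.6667 / 2.500 = 8.667 s.

Braking time ≈ 8.7 s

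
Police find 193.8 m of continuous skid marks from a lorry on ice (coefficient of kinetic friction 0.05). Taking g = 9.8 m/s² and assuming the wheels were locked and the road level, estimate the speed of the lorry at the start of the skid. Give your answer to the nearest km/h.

Deceleration a = μg = 0.05 × 9.8 = 0.490 m/s².
v = √(2a·d) = √(2 × 0.490 × 193.8) = √189.924 = 13.7813 m/s.
= 13.7813 × 3.6 = 49.613 km/h.

Initial speed ≈ 50 km/h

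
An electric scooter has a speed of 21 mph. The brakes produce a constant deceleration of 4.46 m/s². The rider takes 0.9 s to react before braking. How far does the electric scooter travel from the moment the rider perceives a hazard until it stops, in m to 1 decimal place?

Total stopping distance ≈ 18.3 m

21 mph × 0.44704 = 9.3878 m/s.
Reaction distance = v·t_r = 9.3878 × 0.9 = 8.449 m.
Braking distance = v²/(2a) = 9.3878² / (2 × 4.460) = 88.131 / 8.920 = 9.880 m.
Total = 8.449 + 9.880 = 18.329 m.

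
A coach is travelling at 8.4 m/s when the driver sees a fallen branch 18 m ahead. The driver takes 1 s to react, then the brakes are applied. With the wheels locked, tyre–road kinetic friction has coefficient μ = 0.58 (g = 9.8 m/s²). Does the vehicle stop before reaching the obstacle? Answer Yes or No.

a = μg = 0.58 × 9.8 = 5.684 m/s².
Reaction distance = 8.4000 × 1 = 8.400 m.
Braking distance = v²/(2a) = 70.560 / 11.368 = 6.207 m.
Total stopping distance = 8.400 + 6.207 = 14.607 m, vs 18 m available — it stops with 18 − 14.607 = 3.393 m to spare.

Yes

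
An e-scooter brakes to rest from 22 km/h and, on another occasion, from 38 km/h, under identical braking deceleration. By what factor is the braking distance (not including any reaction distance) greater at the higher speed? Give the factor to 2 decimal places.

Factor ≈ 2.98

Braking distance d = v²/(2a), so with a fixed, d ∝ v².
Factor = (38/22)² = 1.7273² = 2.9836.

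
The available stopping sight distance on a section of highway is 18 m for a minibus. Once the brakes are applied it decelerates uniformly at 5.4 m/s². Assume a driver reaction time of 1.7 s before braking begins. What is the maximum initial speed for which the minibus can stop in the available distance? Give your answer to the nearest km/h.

Maximum speed ≈ 27 km/h

Stopping distance: v·t_r + v²/(2a) = 18 with t_r = 1.7 s and a = 5.400 m/s².
So v² + 18.360 v − 194.40 = 0.
Positive root: v = −a·t_r + √((a·t_r)² + 2a·d) = −9.180 + √(84.272 + 194.40) = 7.5135 m/s.
7.5135 m/s × 3.6 = 27.049 km/h.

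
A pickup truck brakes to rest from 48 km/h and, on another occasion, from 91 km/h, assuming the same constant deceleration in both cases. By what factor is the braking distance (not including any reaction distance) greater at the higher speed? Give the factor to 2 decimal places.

Factor ≈ 3.59

Braking distance d = v²/(2a), so with a fixed, d ∝ v².
Factor = (91/48)² = 1.8958² = 3.5941.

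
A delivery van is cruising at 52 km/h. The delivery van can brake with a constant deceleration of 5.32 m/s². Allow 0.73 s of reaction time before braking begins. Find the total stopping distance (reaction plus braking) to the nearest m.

Total stopping distance ≈ 30 m

52 km/h ÷ 3.6 = 14.4444 m/s.
Reaction distance = v·t_r = 14.4444 × 0.73 = 10.544 m.
Braking distance = v²/(2a) = 14.4444² / (2 × 5.320) = 208.641 / 10.640 = 19.609 m.
Total = 10.544 + 19.609 = 30.153 m.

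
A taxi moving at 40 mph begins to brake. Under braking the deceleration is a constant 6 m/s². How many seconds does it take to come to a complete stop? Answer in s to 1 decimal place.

40 mph × 0.44704 = 17.8816 m/s.
Braking time = v/a = 17.8816 / 6.000 = 2.980 s.

Braking time ≈ 3.0 s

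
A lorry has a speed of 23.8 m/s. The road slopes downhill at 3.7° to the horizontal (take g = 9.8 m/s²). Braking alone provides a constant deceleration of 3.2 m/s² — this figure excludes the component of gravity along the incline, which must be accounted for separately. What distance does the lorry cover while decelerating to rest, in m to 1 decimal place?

Braking distance ≈ 110.3 m

Gravity along the downhill slope reduces the braking deceleration: a_eff = 3.200 − 9.8·sin 3.7° = 3.200 − 0.632 = 2.568 m/s².
Braking distance = v²/(2a) = 23.8000² / (2 × 2.568) = 566.440 / 5.136 = 110.288 m.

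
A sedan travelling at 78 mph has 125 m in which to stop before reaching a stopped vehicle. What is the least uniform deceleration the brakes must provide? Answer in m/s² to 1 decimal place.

Required deceleration ≈ 4.9 m/s²

78 mph × 0.44704 = 34.8691 m/s.
v² = 2a·d ⇒ a = v²/(2d) = 34.8691² / (2 × 125.000) = 1215.854 / 250.000 = 4.8634 m/s².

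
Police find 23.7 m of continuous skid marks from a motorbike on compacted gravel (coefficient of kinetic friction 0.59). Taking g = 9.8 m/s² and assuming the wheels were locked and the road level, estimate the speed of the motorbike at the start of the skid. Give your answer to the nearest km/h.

Initial speed ≈ 60 km/h

Deceleration a = μg = 0.59 × 9.8 = 5.782 m/s².
v = √(2a·d) = √(2 × 5.782 × 23.7) = √274.067 = 16.5550 m/s.
= 16.5550 × 3.6 = 59.598 km/h.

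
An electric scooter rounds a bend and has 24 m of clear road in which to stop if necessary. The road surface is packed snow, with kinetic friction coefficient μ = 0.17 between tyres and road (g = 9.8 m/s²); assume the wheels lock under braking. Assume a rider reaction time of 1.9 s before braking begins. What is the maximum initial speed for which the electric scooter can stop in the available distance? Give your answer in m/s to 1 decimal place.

a = μg = 0.17 × 9.8 = 1.666 m/s².
Stopping distance: v·t_r + v²/(2a) = 24 with t_r = 1.9 s and a = 1.666 m/s².
So v² + 6.331 v − 79.97 = 0.
Positive root: v = −a·t_r + √((a·t_r)² + 2a·d) = −3.165 + √(10.017 + 79.97) = 6.3211 m/s.

Maximum speed ≈ 6.3 m/s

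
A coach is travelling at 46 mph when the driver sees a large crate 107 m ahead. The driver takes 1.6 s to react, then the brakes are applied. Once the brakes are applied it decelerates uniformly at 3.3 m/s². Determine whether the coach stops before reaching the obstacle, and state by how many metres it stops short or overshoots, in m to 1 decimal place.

Yes — it stops 10.0 m short of the obstacle

46 mph × 0.44704 = 20.5638 m/s.
Reaction distance = 20.5638 × 1.6 = 32.902 m.
Braking distance = v²/(2a) = 422.870 / 6.600 = 64.071 m.
Total stopping distance = 32.902 + 64.071 = 96.973 m, vs 107 m available — it stops with 107 − 96.973 = 10.027 m to spare.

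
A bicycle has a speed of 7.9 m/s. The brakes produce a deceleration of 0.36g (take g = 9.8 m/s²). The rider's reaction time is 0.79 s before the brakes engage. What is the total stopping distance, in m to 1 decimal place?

Total stopping distance ≈ 15.1 m

a = 0.36 × 9.8 = 3.528 m/s².
Reaction distance = v·t_r = 7.9000 × 0.79 = 6.241 m.
Braking distance = v²/(2a) = 7.9000² / (2 × 3.528) = 62.410 / 7.056 = 8.845 m.
Total = 6.241 + 8.845 = 15.086 m.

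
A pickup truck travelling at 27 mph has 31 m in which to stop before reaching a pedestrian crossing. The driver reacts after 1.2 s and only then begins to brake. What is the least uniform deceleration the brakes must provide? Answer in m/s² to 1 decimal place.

27 mph × 0.44704 = 12.0701 m/s.
Distance covered during reaction = 12.0701 × 1.2 = 14.484 m.
Distance available for braking: 31 − 14.484 = 16.516 m.
v² = 2a·d ⇒ a = v²/(2d) = 12.0701² / (2 × 16.516) = 145.687 / 33.032 = 4.4105 m/s².

Required deceleration ≈ 4.4 m/s²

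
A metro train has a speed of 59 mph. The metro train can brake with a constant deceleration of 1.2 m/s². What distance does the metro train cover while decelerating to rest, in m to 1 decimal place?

59 mph × 0.44704 = 26.3754 m/s.
Braking distance = v²/(2a) = 26.3754² / (2 × 1.200) = 695.662 / 2.400 = 289.859 m.

Braking distance ≈ 289.9 m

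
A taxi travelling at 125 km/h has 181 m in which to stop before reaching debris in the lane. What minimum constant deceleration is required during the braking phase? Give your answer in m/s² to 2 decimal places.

Required deceleration ≈ 3.33 m/s²

125 km/h ÷ 3.6 = 34.7222 m/s.
v² = 2a·d ⇒ a = v²/(2d) = 34.7222² / (2 × 181.000) = 1205.631 / 362.000 = 3.3305 m/s².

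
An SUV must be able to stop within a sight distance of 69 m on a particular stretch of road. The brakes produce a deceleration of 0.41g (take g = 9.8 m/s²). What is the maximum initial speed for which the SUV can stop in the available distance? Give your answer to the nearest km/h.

a = 0.41 × 9.8 = 4.018 m/s².
v²/(2a) = d ⇒ v = √(2 × 4.018 × 69) = √554.48 = 23.5474 m/s.
23.5474 m/s × 3.6 = 84.771 km/h.

Maximum speed ≈ 85 km/h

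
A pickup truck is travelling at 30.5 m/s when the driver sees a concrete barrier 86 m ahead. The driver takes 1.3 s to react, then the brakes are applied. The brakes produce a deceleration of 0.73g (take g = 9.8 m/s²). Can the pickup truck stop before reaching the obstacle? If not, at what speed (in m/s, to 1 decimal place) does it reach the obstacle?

a = 0.73 × 9.8 = 7.154 m/s².
Reaction distance = 30.5000 × 1.3 = 39.650 m.
Braking distance needed to stop: v²/(2a) = 930.250 / 14.308 = 65.016 m, so total needed = 39.650 + 65.016 = 104.666 m > 86 m — it cannot stop.
Distance remaining when braking begins: 86 − 39.650 = 46.350 m.
v² = v₀² − 2a·d = 930.250 − 2 × 7.154 × 46.350 = 267.074 m²/s².
v = √267.074 = 16.342 m/s.

No — it strikes the obstacle at 16.3 m/s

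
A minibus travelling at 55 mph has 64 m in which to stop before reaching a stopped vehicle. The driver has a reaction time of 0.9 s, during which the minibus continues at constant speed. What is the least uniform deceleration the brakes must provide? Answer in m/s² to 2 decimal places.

55 mph × 0.44704 = 24.5872 m/s.
Distance covered during reaction = 24.5872 × 0.9 = 22.128 m.
Distance available for braking: 64 − 22.128 = 41.872 m.
v² = 2a·d ⇒ a = v²/(2d) = 24.5872² / (2 × 41.872) = 604.530 / 83.744 = 7.2188 m/s².

Required deceleration ≈ 7.22 m/s²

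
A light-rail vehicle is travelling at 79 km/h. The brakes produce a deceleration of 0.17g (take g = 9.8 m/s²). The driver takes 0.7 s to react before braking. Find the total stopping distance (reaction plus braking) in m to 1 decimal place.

Total stopping distance ≈ 159.9 m

79 km/h ÷ 3.6 = 21.9444 m/s.
a = 0.17 × 9.8 = 1.666 m/s².
Reaction distance = v·t_r = 21.9444 × 0.7 = 15.361 m.
Braking distance = v²/(2a) = 21.9444² / (2 × 1.666) = 481.557 / 3.332 = 144.525 m.
Total = 15.361 + 144.525 = 159.886 m.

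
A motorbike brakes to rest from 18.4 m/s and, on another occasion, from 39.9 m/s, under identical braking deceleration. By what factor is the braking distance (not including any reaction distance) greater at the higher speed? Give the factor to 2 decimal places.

Braking distance d = v²/(2a), so with a fixed, d ∝ v².
Factor = (39.9/18.4)² = 2.1685² = 4.7024.

Factor ≈ 4.70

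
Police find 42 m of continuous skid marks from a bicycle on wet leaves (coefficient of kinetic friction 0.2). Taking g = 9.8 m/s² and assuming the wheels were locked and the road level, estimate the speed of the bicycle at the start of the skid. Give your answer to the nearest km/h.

Deceleration a = μg = 0.2 × 9.8 = 1.960 m/s².
v = √(2a·d) = √(2 × 1.960 × 42) = √164.640 = 12.8312 m/s.
= 12.8312 × 3.6 = 46.192 km/h.

Initial speed ≈ 46 km/h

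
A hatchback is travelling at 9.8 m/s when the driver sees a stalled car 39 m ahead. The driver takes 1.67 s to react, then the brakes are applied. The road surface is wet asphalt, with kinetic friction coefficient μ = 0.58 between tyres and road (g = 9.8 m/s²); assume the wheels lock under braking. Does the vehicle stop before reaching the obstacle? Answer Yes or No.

a = μg = 0.58 × 9.8 = 5.684 m/s².
Reaction distance = 9.8000 × 1.67 = 16.366 m.
Braking distance = v²/(2a) = 96.040 / 11.368 = 8.448 m.
Total stopping distance = 16.366 + 8.448 = 24.814 m, vs 39 m available — it stops with 39 − 24.814 = 14.186 m to spare.

Yes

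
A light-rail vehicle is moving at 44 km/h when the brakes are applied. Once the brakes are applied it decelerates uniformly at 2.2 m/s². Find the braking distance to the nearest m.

44 km/h ÷ 3.6 = 12.2222 m/s.
Braking distance = v²/(2a) = 12.2222² / (2 × 2.200) = 149.382 / 4.400 = 33.950 m.

Braking distance ≈ 34 m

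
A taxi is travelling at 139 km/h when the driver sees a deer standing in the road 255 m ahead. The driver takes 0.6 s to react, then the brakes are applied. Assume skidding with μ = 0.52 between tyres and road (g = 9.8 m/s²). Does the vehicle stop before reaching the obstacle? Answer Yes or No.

Yes

139 km/h ÷ 3.6 = 38.6111 m/s.
a = μg = 0.52 × 9.8 = 5.096 m/s².
Reaction distance = 38.6111 × 0.6 = 23.167 m.
Braking distance = v²/(2a) = 1490.817 / 10.192 = 146.273 m.
Total stopping distance = 23.167 + 146.273 = 169.440 m, vs 255 m available — it stops with 255 − 169.440 = 85.560 m to spare.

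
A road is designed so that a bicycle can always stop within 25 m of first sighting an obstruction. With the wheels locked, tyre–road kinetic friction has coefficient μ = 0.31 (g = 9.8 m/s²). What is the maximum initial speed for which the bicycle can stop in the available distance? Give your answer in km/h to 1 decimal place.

a = μg = 0.31 × 9.8 = 3.038 m/s².
v²/(2a) = d ⇒ v = √(2 × 3.038 × 25) = √151.90 = 12.3248 m/s.
12.3248 m/s × 3.6 = 44.369 km/h.

Maximum speed ≈ 44.4 km/h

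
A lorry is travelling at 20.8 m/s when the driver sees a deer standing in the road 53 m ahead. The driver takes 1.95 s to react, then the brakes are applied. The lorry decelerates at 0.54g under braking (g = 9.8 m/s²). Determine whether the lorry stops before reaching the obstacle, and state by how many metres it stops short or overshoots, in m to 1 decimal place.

No — it overshoots by 28.4 m

a = 0.54 × 9.8 = 5.292 m/s².
Reaction distance = 20.8000 × 1.95 = 40.560 m.
Braking distance = v²/(2a) = 432.640 / 10.584 = 40.877 m.
Total stopping distance = 40.560 + 40.877 = 81.437 m, vs 53 m available — it cannot stop in time and overshoots by 81.437 − 53 = 28.437 m.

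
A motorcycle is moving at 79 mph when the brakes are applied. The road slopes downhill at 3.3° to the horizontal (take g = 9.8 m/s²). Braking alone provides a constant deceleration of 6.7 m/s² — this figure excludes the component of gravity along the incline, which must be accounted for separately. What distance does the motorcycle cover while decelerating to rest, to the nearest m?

Braking distance ≈ 102 m

79 mph × 0.44704 = 35.3162 m/s.
Gravity along the downhill slope reduces the braking deceleration: a_eff = 6.700 − 9.8·sin 3.3° = 6.700 − 0.564 = 6.136 m/s².
Braking distance = v²/(2a) = 35.3162² / (2 × 6.136) = 1247.234 / 12.272 = 101.632 m.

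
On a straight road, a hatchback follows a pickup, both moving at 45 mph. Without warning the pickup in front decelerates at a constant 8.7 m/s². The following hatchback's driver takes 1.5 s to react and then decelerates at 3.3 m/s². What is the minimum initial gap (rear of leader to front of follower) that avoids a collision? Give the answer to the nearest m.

Minimum gap ≈ 68 m

45 mph × 0.44704 = 20.1168 m/s.
Leader travels v²/(2a_L) = 404.686 / 17.400 = 23.258 m before stopping.
Follower covers v·t_r = 20.1168 × 1.5 = 30.175 m while reacting, then v²/(2a_F) = 404.686 / 6.600 = 61.316 m while braking, for a total of 30.175 + 61.316 = 91.491 m.
Since a_F ≤ a_L and the follower starts braking later, the follower is never slower than the leader, so the closest approach is when both have stopped.
Minimum gap = 91.491 − 23.258 = 68.233 m.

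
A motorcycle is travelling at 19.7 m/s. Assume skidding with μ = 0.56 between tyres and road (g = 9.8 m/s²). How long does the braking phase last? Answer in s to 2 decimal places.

Braking time ≈ 3.59 s

a = μg = 0.56 × 9.8 = 5.488 m/s².
Braking time = v/a = 19.7000 / 5.488 = 3.590 s.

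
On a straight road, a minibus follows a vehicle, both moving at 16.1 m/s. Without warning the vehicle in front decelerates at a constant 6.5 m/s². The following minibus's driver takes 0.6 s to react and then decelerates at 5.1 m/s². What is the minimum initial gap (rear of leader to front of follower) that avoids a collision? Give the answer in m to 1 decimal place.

Leader travels v²/(2a_L) = 259.210 / 13.000 = 19.939 m before stopping.
Follower covers v·t_r = 16.1000 × 0.6 = 9.660 m while reacting, then v²/(2a_F) = 259.210 / 10.200 = 25.413 m while braking, for a total of 9.660 + 25.413 = 35.073 m.
Since a_F ≤ a_L and the follower starts braking later, the follower is never slower than the leader, so the closest approach is when both have stopped.
Minimum gap = 35.073 − 19.939 = 15.134 m.

Minimum gap ≈ 15.1 m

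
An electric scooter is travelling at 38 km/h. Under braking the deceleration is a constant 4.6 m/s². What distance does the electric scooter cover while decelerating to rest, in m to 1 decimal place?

38 km/h ÷ 3.6 = 10.5556 m/s.
Braking distance = v²/(2a) = 10.5556² / (2 × 4.600) = 111.421 / 9.200 = 12.111 m.

Braking distance ≈ 12.1 m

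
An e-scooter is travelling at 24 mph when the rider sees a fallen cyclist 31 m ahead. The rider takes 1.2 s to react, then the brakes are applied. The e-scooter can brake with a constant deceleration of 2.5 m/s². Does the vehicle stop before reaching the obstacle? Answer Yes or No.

No

24 mph × 0.44704 = 10.7290 m/s.
Reaction distance = 10.7290 × 1.2 = 12.875 m.
Braking distance = v²/(2a) = 115.111 / 5.000 = 23.022 m.
Total stopping distance = 12.875 + 23.022 = 35.897 m, vs 31 m available — it cannot stop in time and overshoots by 35.897 − 31 = 4.897 m.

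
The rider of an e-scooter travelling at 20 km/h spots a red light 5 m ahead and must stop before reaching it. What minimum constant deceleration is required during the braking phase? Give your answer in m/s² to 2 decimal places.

20 km/h ÷ 3.6 = 5.5556 m/s.
v² = 2a·d ⇒ a = v²/(2d) = 5.5556² / (2 × 5.000) = 30.865 / 10.000 = 3.0865 m/s².

Required deceleration ≈ 3.09 m/s²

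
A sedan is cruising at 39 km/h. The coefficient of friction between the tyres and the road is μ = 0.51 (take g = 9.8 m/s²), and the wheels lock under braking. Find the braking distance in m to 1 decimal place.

Braking distance ≈ 11.7 m

39 km/h ÷ 3.6 = 10.8333 m/s.
a = μg = 0.51 × 9.8 = 4.998 m/s².
Braking distance = v²/(2a) = 10.8333² / (2 × 4.998) = 117.360 / 9.996 = 11.741 m.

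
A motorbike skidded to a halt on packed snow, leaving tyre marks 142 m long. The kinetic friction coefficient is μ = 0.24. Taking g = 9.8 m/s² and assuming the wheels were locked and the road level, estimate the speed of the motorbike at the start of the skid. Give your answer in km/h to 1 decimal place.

Deceleration a = μg = 0.24 × 9.8 = 2.352 m/s².
v = √(2a·d) = √(2 × 2.352 × 142) = √667.968 = 25.8451 m/s.
= 25.8451 × 3.6 = 93.042 km/h.

Initial speed ≈ 93.0 km/h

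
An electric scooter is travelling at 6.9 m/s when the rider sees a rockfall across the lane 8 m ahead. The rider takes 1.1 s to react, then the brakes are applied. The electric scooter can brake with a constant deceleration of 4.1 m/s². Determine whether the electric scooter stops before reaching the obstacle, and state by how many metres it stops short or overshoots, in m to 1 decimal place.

No — it overshoots by 5.4 m

Reaction distance = 6.9000 × 1.1 = 7.590 m.
Braking distance = v²/(2a) = 47.610 / 8.200 = 5.806 m.
Total stopping distance = 7.590 + 5.806 = 13.396 m, vs 8 m available — it cannot stop in time and overshoots by 13.396 − 8 = 5.396 m.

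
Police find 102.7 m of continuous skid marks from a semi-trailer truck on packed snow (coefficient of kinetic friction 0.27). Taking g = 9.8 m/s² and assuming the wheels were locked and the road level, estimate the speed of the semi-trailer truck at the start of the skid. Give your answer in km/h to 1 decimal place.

Deceleration a = μg = 0.27 × 9.8 = 2.646 m/s².
v = √(2a·d) = √(2 × 2.646 × 102.7) = √543.488 = 23.3128 m/s.
= 23.3128 × 3.6 = 83.926 km/h.

Initial speed ≈ 83.9 km/h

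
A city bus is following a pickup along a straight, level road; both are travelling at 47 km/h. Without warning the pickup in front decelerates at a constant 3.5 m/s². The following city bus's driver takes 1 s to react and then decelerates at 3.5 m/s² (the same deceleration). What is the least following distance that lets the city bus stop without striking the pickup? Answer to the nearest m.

47 km/h ÷ 3.6 = 13.0556 m/s.
Leader travels v²/(2a_L) = 170.449 / 7.000 = 24.350 m before stopping.
Follower covers v·t_r = 13.0556 × 1 = 13.056 m while reacting, then v²/(2a_F) = 170.449 / 7.000 = 24.350 m while braking, for a total of 13.056 + 24.350 = 37.406 m.
Since a_F ≤ a_L and the follower starts braking later, the follower is never slower than the leader, so the closest approach is when both have stopped.
Minimum gap = 37.406 − 24.350 = 13.056 m.

Minimum gap ≈ 13 m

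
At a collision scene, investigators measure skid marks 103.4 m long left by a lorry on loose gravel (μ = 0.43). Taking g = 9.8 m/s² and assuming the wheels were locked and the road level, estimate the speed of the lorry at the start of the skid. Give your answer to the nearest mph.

Deceleration a = μg = 0.43 × 9.8 = 4.214 m/s².
v = √(2a·d) = √(2 × 4.214 × 103.4) = √871.455 = 29.5204 m/s.
= 29.5204 ÷ 0.44704 = 66.035 mph.

Initial speed ≈ 66 mph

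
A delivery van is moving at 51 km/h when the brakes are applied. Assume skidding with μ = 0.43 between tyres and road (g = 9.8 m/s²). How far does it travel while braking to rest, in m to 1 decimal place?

51 km/h ÷ 3.6 = 14.1667 m/s.
a = μg = 0.43 × 9.8 = 4.214 m/s².
Braking distance = v²/(2a) = 14.1667² / (2 × 4.214) = 200.695 / 8.428 = 23.813 m.

Braking distance ≈ 23.8 m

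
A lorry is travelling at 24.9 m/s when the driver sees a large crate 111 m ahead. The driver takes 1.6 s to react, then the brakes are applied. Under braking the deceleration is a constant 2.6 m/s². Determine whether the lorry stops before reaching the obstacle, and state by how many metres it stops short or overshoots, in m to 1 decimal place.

No — it overshoots by 48.1 m

Reaction distance = 24.9000 × 1.6 = 39.840 m.
Braking distance = v²/(2a) = 620.010 / 5.200 = 119.233 m.
Total stopping distance = 39.840 + 119.233 = 159.073 m, vs 111 m available — it cannot stop in time and overshoots by 159.073 − 111 = 48.073 m.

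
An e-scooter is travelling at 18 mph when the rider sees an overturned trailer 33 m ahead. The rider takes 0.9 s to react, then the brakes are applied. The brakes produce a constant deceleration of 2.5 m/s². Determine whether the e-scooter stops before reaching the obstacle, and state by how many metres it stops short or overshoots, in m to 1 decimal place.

18 mph × 0.44704 = 8.0467 m/s.
Reaction distance = 8.0467 × 0.9 = 7.242 m.
Braking distance = v²/(2a) = 64.749 / 5.000 = 12.950 m.
Total stopping distance = 7.242 + 12.950 = 20.192 m, vs 33 m available — it stops with 33 − 20.192 = 12.808 m to spare.

Yes — it stops 12.8 m short of the obstacle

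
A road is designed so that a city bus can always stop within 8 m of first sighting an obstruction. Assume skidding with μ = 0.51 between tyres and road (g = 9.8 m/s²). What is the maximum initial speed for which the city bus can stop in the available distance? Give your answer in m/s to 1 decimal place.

Maximum speed ≈ 8.9 m/s

a = μg = 0.51 × 9.8 = 4.998 m/s².
v²/(2a) = d ⇒ v = √(2 × 4.998 × 8) = √79.97 = 8.9426 m/s.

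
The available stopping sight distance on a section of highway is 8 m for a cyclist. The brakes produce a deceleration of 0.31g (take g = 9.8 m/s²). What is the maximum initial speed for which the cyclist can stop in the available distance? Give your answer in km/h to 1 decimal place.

Maximum speed ≈ 25.1 km/h

a = 0.31 × 9.8 = 3.038 m/s².
v²/(2a) = d ⇒ v = √(2 × 3.038 × 8) = √48.61 = 6.9721 m/s.
6.9721 m/s × 3.6 = 25.100 km/h.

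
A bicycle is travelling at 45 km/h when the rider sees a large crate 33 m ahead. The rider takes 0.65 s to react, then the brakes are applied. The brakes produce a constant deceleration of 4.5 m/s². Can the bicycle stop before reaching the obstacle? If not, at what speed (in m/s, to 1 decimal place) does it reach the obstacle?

45 km/h ÷ 3.6 = 12.5000 m/s.
Reaction distance = 12.5000 × 0.65 = 8.125 m.
Braking distance = v²/(2a) = 156.250 / 9.000 = 17.361 m.
Total stopping distance = 8.125 + 17.361 = 25.486 m, vs 33 m available — it stops with 33 − 25.486 = 7.514 m to spare.

Yes — it stops about 7.5 m short of the obstacle, so it never reaches it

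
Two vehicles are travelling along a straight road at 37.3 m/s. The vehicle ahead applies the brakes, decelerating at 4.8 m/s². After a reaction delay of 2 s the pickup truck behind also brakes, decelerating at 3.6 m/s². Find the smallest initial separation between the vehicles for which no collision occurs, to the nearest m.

Leader travels v²/(2a_L) = 1391.290 / 9.600 = 144.926 m before stopping.
Follower covers v·t_r = 37.3000 × 2 = 74.600 m while reacting, then v²/(2a_F) = 1391.290 / 7.200 = 193.235 m while braking, for a total of 74.600 + 193.235 = 267.835 m.
Since a_F ≤ a_L and the follower starts braking later, the follower is never slower than the leader, so the closest approach is when both have stopped.
Minimum gap = 267.835 − 144.926 = 122.909 m.

Minimum gap ≈ 123 m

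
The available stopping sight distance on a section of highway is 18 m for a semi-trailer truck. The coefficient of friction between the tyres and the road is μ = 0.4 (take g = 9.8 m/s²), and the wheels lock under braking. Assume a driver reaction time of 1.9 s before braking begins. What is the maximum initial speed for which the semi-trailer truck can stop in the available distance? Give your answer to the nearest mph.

a = μg = 0.4 × 9.8 = 3.920 m/s².
Stopping distance: v·t_r + v²/(2a) = 18 with t_r = 1.9 s and a = 3.920 m/s².
So v² + 14.896 v − 141.12 = 0.
Positive root: v = −a·t_r + √((a·t_r)² + 2a·d) = −7.448 + √(55.473 + 141.12) = 6.5732 m/s.
6.5732 m/s ÷ 0.44704 = 14.704 mph.

Maximum speed ≈ 15 mph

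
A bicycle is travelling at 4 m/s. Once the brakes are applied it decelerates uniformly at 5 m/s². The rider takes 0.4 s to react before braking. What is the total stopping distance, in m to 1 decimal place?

Total stopping distance ≈ 3.2 m

Reaction distance = v·t_r = 4.0000 × 0.4 = 1.600 m.
Braking distance = v²/(2a) = 4.0000² / (2 × 5.000) = 16.000 / 10.000 = 1.600 m.
Total = 1.600 + 1.600 = 3.200 m.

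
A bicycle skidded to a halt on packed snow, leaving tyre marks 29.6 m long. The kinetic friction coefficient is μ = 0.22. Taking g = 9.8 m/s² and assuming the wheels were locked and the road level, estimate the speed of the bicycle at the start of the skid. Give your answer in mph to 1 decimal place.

Deceleration a = μg = 0.22 × 9.8 = 2.156 m/s².
v = √(2a·d) = √(2 × 2.156 × 29.6) = √127.635 = 11.2976 m/s.
= 11.2976 ÷ 0.44704 = 25.272 mph.

Initial speed ≈ 25.3 mph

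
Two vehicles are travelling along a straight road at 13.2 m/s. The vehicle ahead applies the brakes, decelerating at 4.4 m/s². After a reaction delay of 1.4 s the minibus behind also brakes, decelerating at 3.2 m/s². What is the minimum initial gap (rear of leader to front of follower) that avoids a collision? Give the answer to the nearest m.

Minimum gap ≈ 26 m

Leader travels v²/(2a_L) = 174.240 / 8.800 = 19.800 m before stopping.
Follower covers v·t_r = 13.2000 × 1.4 = 18.480 m while reacting, then v²/(2a_F) = 174.240 / 6.400 = 27.225 m while braking, for a total of 18.480 + 27.225 = 45.705 m.
Since a_F ≤ a_L and the follower starts braking later, the follower is never slower than the leader, so the closest approach is when both have stopped.
Minimum gap = 45.705 − 19.800 = 25.905 m.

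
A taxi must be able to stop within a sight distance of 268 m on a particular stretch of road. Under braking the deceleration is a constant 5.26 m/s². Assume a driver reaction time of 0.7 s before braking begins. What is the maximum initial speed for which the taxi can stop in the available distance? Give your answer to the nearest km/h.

Maximum speed ≈ 178 km/h

Stopping distance: v·t_r + v²/(2a) = 268 with t_r = 0.7 s and a = 5.260 m/s².
So v² + 7.364 v − 2819.36 = 0.
Positive root: v = −a·t_r + √((a·t_r)² + 2a·d) = −3.682 + √(13.557 + 2819.36) = 49.5432 m/s.
49.5432 m/s × 3.6 = 178.356 km/h.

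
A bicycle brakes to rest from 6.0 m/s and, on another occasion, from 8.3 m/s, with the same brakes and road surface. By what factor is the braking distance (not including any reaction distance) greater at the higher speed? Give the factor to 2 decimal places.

Factor ≈ 1.91

Braking distance d = v²/(2a), so with a fixed, d ∝ v².
Factor = (8.3/6.0)² = 1.3833² = 1.9135.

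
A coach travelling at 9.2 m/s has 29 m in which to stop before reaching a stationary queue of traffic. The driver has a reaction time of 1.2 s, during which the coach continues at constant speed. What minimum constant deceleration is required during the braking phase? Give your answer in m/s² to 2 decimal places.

Distance covered during reaction = 9.2000 × 1.2 = 11.040 m.
Distance available for braking: 29 − 11.040 = 17.960 m.
v² = 2a·d ⇒ a = v²/(2d) = 9.2000² / (2 × 17.960) = 84.640 / 35.920 = 2.3563 m/s².

Required deceleration ≈ 2.36 m/s²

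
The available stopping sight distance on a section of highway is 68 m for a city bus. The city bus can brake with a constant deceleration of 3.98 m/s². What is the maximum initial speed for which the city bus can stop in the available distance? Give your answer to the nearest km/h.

Maximum speed ≈ 84 km/h

v²/(2a) = d ⇒ v = √(2 × 3.980 × 68) = √541.28 = 23.2654 m/s.
23.2654 m/s × 3.6 = 83.755 km/h.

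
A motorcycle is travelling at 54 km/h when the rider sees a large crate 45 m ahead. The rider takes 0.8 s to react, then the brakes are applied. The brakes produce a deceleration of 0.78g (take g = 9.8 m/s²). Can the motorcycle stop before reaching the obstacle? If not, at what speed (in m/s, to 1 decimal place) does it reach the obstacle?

Yes — it stops about 18.3 m short of the obstacle, so it never reaches it

54 km/h ÷ 3.6 = 15.0000 m/s.
a = 0.78 × 9.8 = 7.644 m/s².
Reaction distance = 15.0000 × 0.8 = 12.000 m.
Braking distance = v²/(2a) = 225.000 / 15.288 = 14.717 m.
Total stopping distance = 12.000 + 14.717 = 26.717 m, vs 45 m available — it stops with 45 − 26.717 = 18.283 m to spare.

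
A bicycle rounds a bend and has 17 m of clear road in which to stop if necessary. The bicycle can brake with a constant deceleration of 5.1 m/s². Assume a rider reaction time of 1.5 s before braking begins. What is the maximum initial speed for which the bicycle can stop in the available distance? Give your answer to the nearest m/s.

Maximum speed ≈ 8 m/s

Stopping distance: v·t_r + v²/(2a) = 17 with t_r = 1.5 s and a = 5.100 m/s².
So v² + 15.300 v − 173.40 = 0.
Positive root: v = −a·t_r + √((a·t_r)² + 2a·d) = −7.650 + √(58.523 + 173.40) = 7.5790 m/s.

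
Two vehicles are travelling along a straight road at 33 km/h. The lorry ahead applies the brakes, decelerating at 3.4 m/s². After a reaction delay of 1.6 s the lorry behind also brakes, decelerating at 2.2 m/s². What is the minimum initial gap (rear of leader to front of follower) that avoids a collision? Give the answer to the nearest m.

Minimum gap ≈ 21 m

33 km/h ÷ 3.6 = 9.1667 m/s.
Leader travels v²/(2a_L) = 84.028 / 6.800 = 12.357 m before stopping.
Follower covers v·t_r = 9.1667 × 1.6 = 14.667 m while reacting, then v²/(2a_F) = 84.028 / 4.400 = 19.097 m while braking, for a total of 14.667 + 19.097 = 33.764 m.
Since a_F ≤ a_L and the follower starts braking later, the follower is never slower than the leader, so the closest approach is when both have stopped.
Minimum gap = 33.764 − 12.357 = 21.407 m.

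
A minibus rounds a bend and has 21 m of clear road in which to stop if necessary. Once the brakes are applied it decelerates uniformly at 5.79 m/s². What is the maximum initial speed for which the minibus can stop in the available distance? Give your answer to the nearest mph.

v²/(2a) = d ⇒ v = √(2 × 5.790 × 21) = √243.18 = 15.5942 m/s.
15.5942 m/s ÷ 0.44704 = 34.883 mph.

Maximum speed ≈ 35 mph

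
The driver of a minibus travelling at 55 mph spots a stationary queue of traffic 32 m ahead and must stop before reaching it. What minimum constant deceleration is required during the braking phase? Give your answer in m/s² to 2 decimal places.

Required deceleration ≈ 9.45 m/s²

55 mph × 0.44704 = 24.5872 m/s.
v² = 2a·d ⇒ a = v²/(2d) = 24.5872² / (2 × 32.000) = 604.530 / 64.000 = 9.4458 m/s².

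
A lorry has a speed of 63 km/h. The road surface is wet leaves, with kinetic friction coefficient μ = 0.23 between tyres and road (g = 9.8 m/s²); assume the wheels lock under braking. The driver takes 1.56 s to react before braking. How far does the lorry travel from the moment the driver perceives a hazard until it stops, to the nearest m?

63 km/h ÷ 3.6 = 17.5000 m/s.
a = μg = 0.23 × 9.8 = 2.254 m/s².
Reaction distance = v·t_r = 17.5000 × 1.56 = 27.300 m.
Braking distance = v²/(2a) = 17.5000² / (2 × 2.254) = 306.250 / 4.508 = 67.935 m.
Total = 27.300 + 67.935 = 95.235 m.

Total stopping distance ≈ 95 m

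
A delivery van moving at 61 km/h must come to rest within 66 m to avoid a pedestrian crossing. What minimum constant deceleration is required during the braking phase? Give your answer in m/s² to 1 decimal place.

61 km/h ÷ 3.6 = 16.9444 m/s.
v² = 2a·d ⇒ a = v²/(2d) = 16.9444² / (2 × 66.000) = 287.113 / 132.000 = 2.1751 m/s².

Required deceleration ≈ 2.2 m/s²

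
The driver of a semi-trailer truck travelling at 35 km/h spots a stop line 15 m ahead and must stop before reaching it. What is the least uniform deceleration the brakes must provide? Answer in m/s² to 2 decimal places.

Required deceleration ≈ 3.15 m/s²

35 km/h ÷ 3.6 = 9.7222 m/s.
v² = 2a·d ⇒ a = v²/(2d) = 9.7222² / (2 × 15.000) = 94.521 / 30.000 = 3.1507 m/s².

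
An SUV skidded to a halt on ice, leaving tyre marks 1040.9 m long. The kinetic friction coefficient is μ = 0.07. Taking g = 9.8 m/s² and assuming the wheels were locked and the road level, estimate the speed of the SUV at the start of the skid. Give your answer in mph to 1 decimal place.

Initial speed ≈ 84.5 mph

Deceleration a = μg = 0.07 × 9.8 = 0.686 m/s².
v = √(2a·d) = √(2 × 0.686 × 1040.9) = √1428.115 = 37.7904 m/s.
= 37.7904 ÷ 0.44704 = 84.535 mph.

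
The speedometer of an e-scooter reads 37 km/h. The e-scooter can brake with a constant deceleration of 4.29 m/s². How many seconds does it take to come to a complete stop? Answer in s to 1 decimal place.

37 km/h ÷ 3.6 = 10.2778 m/s.
Braking time = v/a = 10.2778 / 4.290 = 2.396 s.

Braking time ≈ 2.4 s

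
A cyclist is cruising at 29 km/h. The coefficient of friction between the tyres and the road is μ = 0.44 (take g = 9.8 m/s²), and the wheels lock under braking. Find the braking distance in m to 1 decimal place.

Braking distance ≈ 7.5 m

29 km/h ÷ 3.6 = 8.0556 m/s.
a = μg = 0.44 × 9.8 = 4.312 m/s².
Braking distance = v²/(2a) = 8.0556² / (2 × 4.312) = 64.893 / 8.624 = 7.525 m.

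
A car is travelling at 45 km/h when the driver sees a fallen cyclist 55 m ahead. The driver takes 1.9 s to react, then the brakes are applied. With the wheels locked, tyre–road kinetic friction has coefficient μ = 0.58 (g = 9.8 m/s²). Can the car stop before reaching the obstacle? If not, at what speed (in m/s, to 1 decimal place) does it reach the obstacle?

Yes — it stops about 17.5 m short of the obstacle, so it never reaches it

45 km/h ÷ 3.6 = 12.5000 m/s.
a = μg = 0.58 × 9.8 = 5.684 m/s².
Reaction distance = 12.5000 × 1.9 = 23.750 m.
Braking distance = v²/(2a) = 156.250 / 11.368 = 13.745 m.
Total stopping distance = 23.750 + 13.745 = 37.495 m, vs 55 m available — it stops with 55 − 37.495 = 17.505 m to spare.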